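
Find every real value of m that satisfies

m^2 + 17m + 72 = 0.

m = -9 or m = -8

Factor: (m + 8)(m + 9) = 0.
So m = -8 or m = -9.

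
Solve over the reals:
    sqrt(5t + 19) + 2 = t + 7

Isolate the radical: sqrt(5t + 19) = t + 5.
Square both sides: 5t + 19 = (t + 5)^2.
Expand and rearrange: t^2 + 5t + 6 = 0.
Solving gives t = -2 or t = -3.
Check each candidate in the original equation:
  t = -2: sqrt(9) = 3, while t + 5 = 3 — valid.
  t = -3: sqrt(4) = 2, while t + 5 = 2 — valid.

t = -3 or t = -2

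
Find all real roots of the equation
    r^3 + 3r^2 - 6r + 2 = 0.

r = -4.4495 or r = 0.4495 or r = 1

Possible rational roots are divisors of 2. Testing r = 1 gives 0, so (r - 1) is a factor.
Divide: r^3 + 3r^2 - 6r + 2 = (r - 1)(r^2 + 4r - 2).
Apply the quadratic formula to r^2 + 4r - 2 = 0: r = (-4 +/- sqrt(24))/2, i.e. r ~= 0.4495 or r ~= -4.4495.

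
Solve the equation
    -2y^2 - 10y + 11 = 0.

Discriminant: (-10)^2 - 4*(-2)*11 = 188.
Quadratic formula: y = (10 +/- sqrt(188)) / (-4).
So y = -sqrt(47)/2 - 5/2 ~= -5.9278 or y = -5/2 + sqrt(47)/2 ~= 0.9278.

y = -5.9278 or y = 0.9278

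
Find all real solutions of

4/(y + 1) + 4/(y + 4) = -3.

y = -5.8403 or y = -1.8264

Multiply both sides by (y + 1)(y + 4):
4(y + 4) + 4(y + 1) = -3(y + 1)(y + 4).
Expand and collect terms: -3y² - 23y - 32 = 0.
By the quadratic formula, y = (23 ± √145) / -6, so y ≈ -5.8403 or y ≈ -1.8264.
Neither value makes a denominator zero (y ≠ -1, y ≠ -4), so both are valid.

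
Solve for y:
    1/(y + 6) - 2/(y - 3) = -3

y = -6.3111 or y = 3.6444

Multiply both sides by (y + 6)(y - 3):
(y - 3) - 2(y + 6) = -3(y + 6)(y - 3).
Expand and collect terms: -3y^2 - 8y + 69 = 0.
By the quadratic formula, y = (8 +/- sqrt(892)) / -6, so y ~= -6.3111 or y ~= 3.6444.
Neither value makes a denominator zero (y != -6, y != 3), so both are valid.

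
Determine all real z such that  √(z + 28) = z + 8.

z = -3

Square both sides: z + 28 = (z + 8)².
Expand and rearrange: z² + 15z + 36 = 0.
Solving gives z = -3 or z = -12.
Check each candidate in the original equation:
  z = -3: √(25) = 5, while z + 8 = 5 — valid.
  z = -12: √(16) = 4, while z + 8 = -4 — extraneous.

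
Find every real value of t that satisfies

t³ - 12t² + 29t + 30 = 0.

Possible rational roots are divisors of 30. Testing t = 5 gives 0, so (t - 5) is a factor.
Divide: t³ - 12t² + 29t + 30 = (t - 5)(t² - 7t - 6).
Apply the quadratic formula to t² - 7t - 6 = 0: t = (7 ± √73)/2, i.e. t ≈ 7.772 or t ≈ -0.772.

t = -0.772 or t = 5 or t = 7.772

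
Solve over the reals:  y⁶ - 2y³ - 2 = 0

Let u = y³. The equation becomes u² - 2u - 2 = 0.
By the quadratic formula, u = 1 + √(3) or u = 1 - √(3).
y³ = 1 + √(3) gives y = ∛(1 + √(3)) ≈ 1.398.
y³ = 1 - √(3) gives y = -∛(-1 + √(3)) ≈ -0.9013.

y = -0.9013 or y = 1.398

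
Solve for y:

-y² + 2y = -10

y = -2.3166 or y = 4.3166

Rearrange to standard form: -y² + 2y + 10 = 0.
Discriminant: (2)² − 4·(-1)·10 = 44.
Quadratic formula: y = (-2 ± √44) / (-2).
So y = 1 - √(11) ≈ -2.3166 or y = 1 + √(11) ≈ 4.3166.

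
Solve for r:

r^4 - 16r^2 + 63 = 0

r = -3 or r = -2.6458 or r = 2.6458 or r = 3

Let u = r^2. The equation becomes u^2 - 16u + 63 = 0.
Factor: (u - 7)(u - 9) = 0, so u = 7 or u = 9.
r^2 = 7 gives r = +/-sqrt(7) ~= +/-2.6458.
r^2 = 9 gives r = +/-3.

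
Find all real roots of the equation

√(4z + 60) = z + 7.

z = 1

Square both sides: 4z + 60 = (z + 7)².
Expand and rearrange: z² + 10z - 11 = 0.
Solving gives z = 1 or z = -11.
Check each candidate in the original equation:
  z = 1: √(64) = 8, while z + 7 = 8 — valid.
  z = -11: √(16) = 4, while z + 7 = -4 — extraneous.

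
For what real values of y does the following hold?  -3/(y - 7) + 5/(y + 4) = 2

Multiply both sides by (y - 7)(y + 4):
-3(y + 4) + 5(y - 7) = 2(y - 7)(y + 4).
Expand and collect terms: 2y^2 - 8y - 9 = 0.
By the quadratic formula, y = (8 +/- sqrt(136)) / 4, so y ~= 4.9155 or y ~= -0.9155.
Neither value makes a denominator zero (y != 7, y != -4), so both are valid.

y = -0.9155 or y = 4.9155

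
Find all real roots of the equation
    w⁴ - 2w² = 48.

w = -2.8284 or w = 2.8284

Let u = w². The equation becomes u² - 2u - 48 = 0.
Factor: (u - 8)(u + 6) = 0, so u = 8 or u = -6.
w² = 8 gives w = ±2·√(2) ≈ ±2.8284.
w² = -6 < 0 has no real solution.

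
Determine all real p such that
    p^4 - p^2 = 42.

p = -2.6458 or p = 2.6458

Let u = p^2. The equation becomes u^2 - u - 42 = 0.
Factor: (u + 6)(u - 7) = 0, so u = -6 or u = 7.
p^2 = -6 < 0 has no real solution.
p^2 = 7 gives p = +/-sqrt(7) ~= +/-2.6458.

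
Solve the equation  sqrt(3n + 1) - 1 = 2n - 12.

Isolate the radical: sqrt(3n + 1) = 2n - 11.
Square both sides: 3n + 1 = (2n - 11)^2.
Expand and rearrange: 4n^2 - 47n + 120 = 0.
Solving gives n = 8 or n = 3.75.
Check each candidate in the original equation:
  n = 8: sqrt(25) = 5, while 2n - 11 = 5 — valid.
  n = 3.75: sqrt(12.25) = 3.5, while 2n - 11 = -3.5 — extraneous.

n = 8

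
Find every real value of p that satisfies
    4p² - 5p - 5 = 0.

p = -0.6559 or p = 1.9059

Discriminant: (-5)² − 4·4·(-5) = 105.
Quadratic formula: p = (5 ± √105) / 8.
So p = 5/8 + √(105)/8 ≈ 1.9059 or p = 5/8 - √(105)/8 ≈ -0.6559.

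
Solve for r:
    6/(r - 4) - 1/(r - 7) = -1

Multiply both sides by (r - 4)(r - 7):
6(r - 7) - (r - 4) = -(r - 4)(r - 7).
Expand and collect terms: -r^2 + 6r + 10 = 0.
By the quadratic formula, r = (-6 +/- sqrt(76)) / -2, so r ~= -1.3589 or r ~= 7.3589.
Neither value makes a denominator zero (r != 4, r != 7), so both are valid.

r = -1.3589 or r = 7.3589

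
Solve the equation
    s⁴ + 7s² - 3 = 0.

Let u = s². The equation becomes u² + 7u - 3 = 0.
By the quadratic formula, u = -7/2 + √(61)/2 or u = -√(61)/2 - 7/2.
s² = -7/2 + √(61)/2 gives s = ±√(-7/2 + √(61)/2) ≈ ±0.6365.
s² = -√(61)/2 - 7/2 < 0 has no real solution.

s = -0.6365 or s = 0.6365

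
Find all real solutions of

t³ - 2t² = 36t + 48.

Rearrange: t³ - 2t² - 36t - 48 = 0.
Possible rational roots are divisors of -48. Testing t = -4 gives 0, so (t + 4) is a factor.
Divide: t³ - 2t² - 36t - 48 = (t + 4)(t² - 6t - 12).
Apply the quadratic formula to t² - 6t - 12 = 0: t = (6 ± √84)/2, i.e. t ≈ 7.5826 or t ≈ -1.5826.

t = -4 or t = -1.5826 or t = 7.5826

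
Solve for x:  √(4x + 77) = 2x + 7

x = 1

Square both sides: 4x + 77 = (2x + 7)².
Expand and rearrange: 4x² + 24x - 28 = 0.
Solving gives x = 1 or x = -7.
Check each candidate in the original equation:
  x = 1: √(81) = 9, while 2x + 7 = 9 — valid.
  x = -7: √(49) = 7, while 2x + 7 = -7 — extraneous.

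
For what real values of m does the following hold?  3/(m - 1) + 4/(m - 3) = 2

m = 1.614 or m = 5.886

Multiply both sides by (m - 1)(m - 3):
3(m - 3) + 4(m - 1) = 2(m - 1)(m - 3).
Expand and collect terms: 2m^2 - 15m + 19 = 0.
By the quadratic formula, m = (15 +/- sqrt(73)) / 4, so m ~= 5.886 or m ~= 1.614.
Neither value makes a denominator zero (m != 1, m != 3), so both are valid.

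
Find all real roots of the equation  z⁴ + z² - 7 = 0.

z = -1.4807 or z = 1.4807

Let u = z². The equation becomes u² + u - 7 = 0.
By the quadratic formula, u = -1/2 + √(29)/2 or u = -√(29)/2 - 1/2.
z² = -1/2 + √(29)/2 gives z = ±√(-1/2 + √(29)/2) ≈ ±1.4807.
z² = -√(29)/2 - 1/2 < 0 has no real solution.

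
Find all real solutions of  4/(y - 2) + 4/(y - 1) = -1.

Multiply both sides by (y - 2)(y - 1):
4(y - 1) + 4(y - 2) = -(y - 2)(y - 1).
Expand and collect terms: -y^2 - 5y + 10 = 0.
By the quadratic formula, y = (5 +/- sqrt(65)) / -2, so y ~= -6.5311 or y ~= 1.5311.
Neither value makes a denominator zero (y != 2, y != 1), so both are valid.

y = -6.5311 or y = 1.5311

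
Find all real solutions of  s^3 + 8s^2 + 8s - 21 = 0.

s = -6.1401 or s = -3 or s = 1.1401

Possible rational roots are divisors of -21. Testing s = -3 gives 0, so (s + 3) is a factor.
Divide: s^3 + 8s^2 + 8s - 21 = (s + 3)(s^2 + 5s - 7).
Apply the quadratic formula to s^2 + 5s - 7 = 0: s = (-5 +/- sqrt(53))/2, i.e. s ~= 1.1401 or s ~= -6.1401.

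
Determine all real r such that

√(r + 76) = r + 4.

r = 5

Square both sides: r + 76 = (r + 4)².
Expand and rearrange: r² + 7r - 60 = 0.
Solving gives r = 5 or r = -12.
Check each candidate in the original equation:
  r = 5: √(81) = 9, while r + 4 = 9 — valid.
  r = -12: √(64) = 8, while r + 4 = -8 — extraneous.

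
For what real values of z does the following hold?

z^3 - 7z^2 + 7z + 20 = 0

z = -1.1926 or z = 4 or z = 4.1926

Possible rational roots are divisors of 20. Testing z = 4 gives 0, so (z - 4) is a factor.
Divide: z^3 - 7z^2 + 7z + 20 = (z - 4)(z^2 - 3z - 5).
Apply the quadratic formula to z^2 - 3z - 5 = 0: z = (3 +/- sqrt(29))/2, i.e. z ~= 4.1926 or z ~= -1.1926.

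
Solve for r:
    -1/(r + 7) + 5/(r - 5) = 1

Multiply both sides by (r + 7)(r - 5):
-(r - 5) + 5(r + 7) = (r + 7)(r - 5).
Expand and collect terms: r^2 - 2r - 75 = 0.
By the quadratic formula, r = (2 +/- sqrt(304)) / 2, so r ~= 9.7178 or r ~= -7.7178.
Neither value makes a denominator zero (r != -7, r != 5), so both are valid.

r = -7.7178 or r = 9.7178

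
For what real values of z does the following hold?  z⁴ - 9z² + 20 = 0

z = -2.2361 or z = -2 or z = 2 or z = 2.2361

Let u = z². The equation becomes u² - 9u + 20 = 0.
Factor: (u - 4)(u - 5) = 0, so u = 4 or u = 5.
z² = 4 gives z = ±2.
z² = 5 gives z = ±√(5) ≈ ±2.2361.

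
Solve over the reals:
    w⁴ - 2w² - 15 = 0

Let u = w². The equation becomes u² - 2u - 15 = 0.
Factor: (u + 3)(u - 5) = 0, so u = -3 or u = 5.
w² = -3 < 0 has no real solution.
w² = 5 gives w = ±√(5) ≈ ±2.2361.

w = -2.2361 or w = 2.2361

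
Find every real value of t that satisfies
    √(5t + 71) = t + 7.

Square both sides: 5t + 71 = (t + 7)².
Expand and rearrange: t² + 9t - 22 = 0.
Solving gives t = 2 or t = -11.
Check each candidate in the original equation:
  t = 2: √(81) = 9, while t + 7 = 9 — valid.
  t = -11: √(16) = 4, while t + 7 = -4 — extraneous.

t = 2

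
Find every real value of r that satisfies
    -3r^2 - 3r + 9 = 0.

Discriminant: (-3)^2 - 4*(-3)*9 = 117.
Quadratic formula: r = (3 +/- sqrt(117)) / (-6).
So r = -sqrt(13)/2 - 1/2 ~= -2.3028 or r = -1/2 + sqrt(13)/2 ~= 1.3028.

r = -2.3028 or r = 1.3028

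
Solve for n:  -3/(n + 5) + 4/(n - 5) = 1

Multiply both sides by (n + 5)(n - 5):
-3(n - 5) + 4(n + 5) = (n + 5)(n - 5).
Expand and collect terms: n² - n - 60 = 0.
By the quadratic formula, n = (1 ± √241) / 2, so n ≈ 8.2621 or n ≈ -7.2621.
Neither value makes a denominator zero (n ≠ -5, n ≠ 5), so both are valid.

n = -7.2621 or n = 8.2621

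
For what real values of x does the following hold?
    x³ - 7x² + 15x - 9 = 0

Possible rational roots are divisors of -9. Testing x = 1 gives 0, so (x - 1) is a factor.
Divide: x³ - 7x² + 15x - 9 = (x - 1)(x² - 6x + 9).
The quadratic has the repeated root x = 3.

x = 1 or x = 3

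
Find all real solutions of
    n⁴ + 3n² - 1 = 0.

Let u = n². The equation becomes u² + 3u - 1 = 0.
By the quadratic formula, u = -3/2 + √(13)/2 or u = -√(13)/2 - 3/2.
n² = -3/2 + √(13)/2 gives n = ±√(-3/2 + √(13)/2) ≈ ±0.5503.
n² = -√(13)/2 - 3/2 < 0 has no real solution.

n = -0.5503 or n = 0.5503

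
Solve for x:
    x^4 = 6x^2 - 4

x = -2.2882 or x = -0.874 or x = 0.874 or x = 2.2882

Let u = x^2. The equation becomes u^2 - 6u + 4 = 0.
By the quadratic formula, u = sqrt(5) + 3 or u = 3 - sqrt(5).
x^2 = sqrt(5) + 3 gives x = +/-sqrt(sqrt(5) + 3) ~= +/-2.2882.
x^2 = 3 - sqrt(5) gives x = +/-sqrt(3 - sqrt(5)) ~= +/-0.874.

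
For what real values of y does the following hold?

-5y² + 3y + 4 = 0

Discriminant: (3)² − 4·(-5)·4 = 89.
Quadratic formula: y = (-3 ± √89) / (-10).
So y = 3/10 - √(89)/10 ≈ -0.6434 or y = 3/10 + √(89)/10 ≈ 1.2434.

y = -0.6434 or y = 1.2434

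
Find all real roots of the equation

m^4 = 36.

m = -2.4495 or m = 2.4495

Let u = m^2. The equation becomes u^2 - 36 = 0.
Factor: (u + 6)(u - 6) = 0, so u = -6 or u = 6.
m^2 = -6 < 0 has no real solution.
m^2 = 6 gives m = +/-sqrt(6) ~= +/-2.4495.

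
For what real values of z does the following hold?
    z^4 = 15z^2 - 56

z = -2.8284 or z = -2.6458 or z = 2.6458 or z = 2.8284

Let u = z^2. The equation becomes u^2 - 15u + 56 = 0.
Factor: (u - 8)(u - 7) = 0, so u = 8 or u = 7.
z^2 = 8 gives z = +/-2*sqrt(2) ~= +/-2.8284.
z^2 = 7 gives z = +/-sqrt(7) ~= +/-2.6458.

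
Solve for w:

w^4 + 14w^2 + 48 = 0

No real solutions.

Let u = w^2. The equation becomes u^2 + 14u + 48 = 0.
Factor: (u + 8)(u + 6) = 0, so u = -8 or u = -6.
w^2 = -8 < 0 has no real solution.
w^2 = -6 < 0 has no real solution.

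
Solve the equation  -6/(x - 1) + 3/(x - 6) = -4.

Multiply both sides by (x - 1)(x - 6):
-6(x - 6) + 3(x - 1) = -4(x - 1)(x - 6).
Expand and collect terms: -4x² + 31x - 57 = 0.
Factor or apply the quadratic formula: x = 3 or x = 4.75.
Neither value makes a denominator zero (x ≠ 1, x ≠ 6), so both are valid.

x = 3 or x = 4.75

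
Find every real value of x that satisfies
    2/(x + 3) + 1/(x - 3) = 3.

x = -2.3723 or x = 3.3723

Multiply both sides by (x + 3)(x - 3):
2(x - 3) + (x + 3) = 3(x + 3)(x - 3).
Expand and collect terms: 3x^2 - 3x - 24 = 0.
By the quadratic formula, x = (3 +/- sqrt(297)) / 6, so x ~= 3.3723 or x ~= -2.3723.
Neither value makes a denominator zero (x != -3, x != 3), so both are valid.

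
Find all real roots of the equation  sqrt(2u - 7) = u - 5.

Square both sides: 2u - 7 = (u - 5)^2.
Expand and rearrange: u^2 - 12u + 32 = 0.
Solving gives u = 8 or u = 4.
Check each candidate in the original equation:
  u = 8: sqrt(9) = 3, while u - 5 = 3 — valid.
  u = 4: sqrt(1) = 1, while u - 5 = -1 — extraneous.

u = 8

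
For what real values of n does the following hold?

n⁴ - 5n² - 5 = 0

n = -2.4195 or n = 2.4195

Let u = n². The equation becomes u² - 5u - 5 = 0.
By the quadratic formula, u = 5/2 + 3·√(5)/2 or u = 5/2 - 3·√(5)/2.
n² = 5/2 + 3·√(5)/2 gives n = ±√(5/2 + 3·√(5)/2) ≈ ±2.4195.
n² = 5/2 - 3·√(5)/2 < 0 has no real solution.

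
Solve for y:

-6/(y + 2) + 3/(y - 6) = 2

Multiply both sides by (y + 2)(y - 6):
-6(y - 6) + 3(y + 2) = 2(y + 2)(y - 6).
Expand and collect terms: 2y^2 - 5y - 66 = 0.
By the quadratic formula, y = (5 +/- sqrt(553)) / 4, so y ~= 7.129 or y ~= -4.629.
Neither value makes a denominator zero (y != -2, y != 6), so both are valid.

y = -4.629 or y = 7.129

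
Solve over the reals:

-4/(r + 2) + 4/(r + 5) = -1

Multiply both sides by (r + 2)(r + 5):
-4(r + 5) + 4(r + 2) = -(r + 2)(r + 5).
Expand and collect terms: -r² - 7r + 2 = 0.
By the quadratic formula, r = (7 ± √57) / -2, so r ≈ -7.2749 or r ≈ 0.2749.
Neither value makes a denominator zero (r ≠ -2, r ≠ -5), so both are valid.

r = -7.2749 or r = 0.2749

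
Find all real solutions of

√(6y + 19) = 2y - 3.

y = 5

Square both sides: 6y + 19 = (2y - 3)².
Expand and rearrange: 4y² - 18y - 10 = 0.
Solving gives y = 5 or y = -0.5.
Check each candidate in the original equation:
  y = 5: √(49) = 7, while 2y - 3 = 7 — valid.
  y = -0.5: √(16) = 4, while 2y - 3 = -4 — extraneous.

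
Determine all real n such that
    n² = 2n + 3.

Bring every term to one side: n² - 2n - 3 = 0.
Factor: (n + 1)(n - 3) = 0.
So n = -1 or n = 3.

n = -1 or n = 3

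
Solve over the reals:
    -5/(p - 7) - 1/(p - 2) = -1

p = 2.4751 or p = 12.5249

Multiply both sides by (p - 7)(p - 2):
-5(p - 2) - (p - 7) = -(p - 7)(p - 2).
Expand and collect terms: -p^2 + 15p - 31 = 0.
By the quadratic formula, p = (-15 +/- sqrt(101)) / -2, so p ~= 2.4751 or p ~= 12.5249.
Neither value makes a denominator zero (p != 7, p != 2), so both are valid.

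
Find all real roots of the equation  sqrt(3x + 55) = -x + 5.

Square both sides: 3x + 55 = (-x + 5)^2.
Expand and rearrange: x^2 - 13x - 30 = 0.
Solving gives x = 15 or x = -2.
Check each candidate in the original equation:
  x = 15: sqrt(100) = 10, while -x + 5 = -10 — extraneous.
  x = -2: sqrt(49) = 7, while -x + 5 = 7 — valid.

x = -2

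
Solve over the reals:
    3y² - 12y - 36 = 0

Factor: 3(y + 2)(y - 6) = 0.
So y = -2 or y = 6.

y = -2 or y = 6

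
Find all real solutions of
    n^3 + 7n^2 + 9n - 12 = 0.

Possible rational roots are divisors of -12. Testing n = -4 gives 0, so (n + 4) is a factor.
Divide: n^3 + 7n^2 + 9n - 12 = (n + 4)(n^2 + 3n - 3).
Apply the quadratic formula to n^2 + 3n - 3 = 0: n = (-3 +/- sqrt(21))/2, i.e. n ~= 0.7913 or n ~= -3.7913.

n = -4 or n = -3.7913 or n = 0.7913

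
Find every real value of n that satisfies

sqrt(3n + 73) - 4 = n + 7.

Isolate the radical: sqrt(3n + 73) = n + 11.
Square both sides: 3n + 73 = (n + 11)^2.
Expand and rearrange: n^2 + 19n + 48 = 0.
Solving gives n = -3 or n = -16.
Check each candidate in the original equation:
  n = -3: sqrt(64) = 8, while n + 11 = 8 — valid.
  n = -16: sqrt(25) = 5, while n + 11 = -5 — extraneous.

n = -3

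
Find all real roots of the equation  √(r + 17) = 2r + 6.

r = -1

Square both sides: r + 17 = (2r + 6)².
Expand and rearrange: 4r² + 23r + 19 = 0.
Solving gives r = -1 or r = -4.75.
Check each candidate in the original equation:
  r = -1: √(16) = 4, while 2r + 6 = 4 — valid.
  r = -4.75: √(12.25) = 3.5, while 2r + 6 = -3.5 — extraneous.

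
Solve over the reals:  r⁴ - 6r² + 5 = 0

r = -2.2361 or r = -1 or r = 1 or r = 2.2361

Let u = r². The equation becomes u² - 6u + 5 = 0.
Factor: (u - 5)(u - 1) = 0, so u = 5 or u = 1.
r² = 5 gives r = ±√(5) ≈ ±2.2361.
r² = 1 gives r = ±1.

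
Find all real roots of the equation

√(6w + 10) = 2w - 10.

Square both sides: 6w + 10 = (2w - 10)².
Expand and rearrange: 4w² - 46w + 90 = 0.
Solving gives w = 9 or w = 2.5.
Check each candidate in the original equation:
  w = 9: √(64) = 8, while 2w - 10 = 8 — valid.
  w = 2.5: √(25) = 5, while 2w - 10 = -5 — extraneous.

w = 9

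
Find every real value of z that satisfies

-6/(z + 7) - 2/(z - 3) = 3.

z = -9.1165 or z = 2.4498

Multiply both sides by (z + 7)(z - 3):
-6(z - 3) - 2(z + 7) = 3(z + 7)(z - 3).
Expand and collect terms: 3z^2 + 20z - 67 = 0.
By the quadratic formula, z = (-20 +/- sqrt(1204)) / 6, so z ~= 2.4498 or z ~= -9.1165.
Neither value makes a denominator zero (z != -7, z != 3), so both are valid.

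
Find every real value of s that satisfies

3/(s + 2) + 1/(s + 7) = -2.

Multiply both sides by (s + 2)(s + 7):
3(s + 7) + (s + 2) = -2(s + 2)(s + 7).
Expand and collect terms: -2s² - 22s - 51 = 0.
By the quadratic formula, s = (22 ± √76) / -4, so s ≈ -7.6794 or s ≈ -3.3206.
Neither value makes a denominator zero (s ≠ -2, s ≠ -7), so both are valid.

s = -7.6794 or s = -3.3206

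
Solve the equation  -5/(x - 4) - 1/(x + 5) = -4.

x = -4.7812 or x = 5.2812

Multiply both sides by (x - 4)(x + 5):
-5(x + 5) - (x - 4) = -4(x - 4)(x + 5).
Expand and collect terms: -4x^2 + 2x + 101 = 0.
By the quadratic formula, x = (-2 +/- sqrt(1620)) / -8, so x ~= -4.7812 or x ~= 5.2812.
Neither value makes a denominator zero (x != 4, x != -5), so both are valid.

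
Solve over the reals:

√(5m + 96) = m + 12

m = -3

Square both sides: 5m + 96 = (m + 12)².
Expand and rearrange: m² + 19m + 48 = 0.
Solving gives m = -3 or m = -16.
Check each candidate in the original equation:
  m = -3: √(81) = 9, while m + 12 = 9 — valid.
  m = -16: √(16) = 4, while m + 12 = -4 — extraneous.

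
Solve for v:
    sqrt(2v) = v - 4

Square both sides: 2v = (v - 4)^2.
Expand and rearrange: v^2 - 10v + 16 = 0.
Solving gives v = 8 or v = 2.
Check each candidate in the original equation:
  v = 8: sqrt(16) = 4, while v - 4 = 4 — valid.
  v = 2: sqrt(4) = 2, while v - 4 = -2 — extraneous.

v = 8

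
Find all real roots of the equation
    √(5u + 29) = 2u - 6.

u = 7

Square both sides: 5u + 29 = (2u - 6)².
Expand and rearrange: 4u² - 29u + 7 = 0.
Solving gives u = 7 or u = 0.25.
Check each candidate in the original equation:
  u = 7: √(64) = 8, while 2u - 6 = 8 — valid.
  u = 0.25: √(30.25) = 5.5, while 2u - 6 = -5.5 — extraneous.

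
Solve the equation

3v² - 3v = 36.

Bring every term to one side: 3v² - 3v - 36 = 0.
Factor: 3(v + 3)(v - 4) = 0.
So v = -3 or v = 4.

v = -3 or v = 4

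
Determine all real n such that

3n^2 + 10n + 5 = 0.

n = -2.7208 or n = -0.6126

Discriminant: (10)^2 - 4*3*5 = 40.
Quadratic formula: n = (-10 +/- sqrt(40)) / 6.
So n = -5/3 + sqrt(10)/3 ~= -0.6126 or n = -5/3 - sqrt(10)/3 ~= -2.7208.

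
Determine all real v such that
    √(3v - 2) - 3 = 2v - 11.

Isolate the radical: √(3v - 2) = 2v - 8.
Square both sides: 3v - 2 = (2v - 8)².
Expand and rearrange: 4v² - 35v + 66 = 0.
Solving gives v = 6 or v = 2.75.
Check each candidate in the original equation:
  v = 6: √(16) = 4, while 2v - 8 = 4 — valid.
  v = 2.75: √(6.25) = 2.5, while 2v - 8 = -2.5 — extraneous.

v = 6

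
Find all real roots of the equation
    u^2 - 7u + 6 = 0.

u = 1 or u = 6

Factor: (u - 6)(u - 1) = 0.
So u = 6 or u = 1.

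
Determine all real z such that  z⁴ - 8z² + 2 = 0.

z = -2.7824 or z = -0.5083 or z = 0.5083 or z = 2.7824

Let u = z². The equation becomes u² - 8u + 2 = 0.
By the quadratic formula, u = √(14) + 4 or u = 4 - √(14).
z² = √(14) + 4 gives z = ±√(√(14) + 4) ≈ ±2.7824.
z² = 4 - √(14) gives z = ±√(4 - √(14)) ≈ ±0.5083.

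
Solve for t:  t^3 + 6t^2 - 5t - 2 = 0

Possible rational roots are divisors of -2. Testing t = 1 gives 0, so (t - 1) is a factor.
Divide: t^3 + 6t^2 - 5t - 2 = (t - 1)(t^2 + 7t + 2).
Apply the quadratic formula to t^2 + 7t + 2 = 0: t = (-7 +/- sqrt(41))/2, i.e. t ~= -0.2984 or t ~= -6.7016.

t = -6.7016 or t = -0.2984 or t = 1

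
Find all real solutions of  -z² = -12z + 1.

Rearrange to standard form: -z² + 12z - 1 = 0.
Discriminant: (12)² − 4·(-1)·(-1) = 140.
Quadratic formula: z = (-12 ± √140) / (-2).
So z = 6 - √(35) ≈ 0.0839 or z = √(35) + 6 ≈ 11.9161.

z = 0.0839 or z = 11.9161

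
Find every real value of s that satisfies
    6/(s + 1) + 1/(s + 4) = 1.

Multiply both sides by (s + 1)(s + 4):
6(s + 4) + (s + 1) = (s + 1)(s + 4).
Expand and collect terms: s² - 2s - 21 = 0.
By the quadratic formula, s = (2 ± √88) / 2, so s ≈ 5.6904 or s ≈ -3.6904.
Neither value makes a denominator zero (s ≠ -1, s ≠ -4), so both are valid.

s = -3.6904 or s = 5.6904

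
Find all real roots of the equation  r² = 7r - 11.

r = 2.382 or r = 4.618

Rearrange to standard form: r² - 7r + 11 = 0.
Discriminant: (-7)² − 4·1·11 = 5.
Quadratic formula: r = (7 ± √5) / 2.
So r = √(5)/2 + 7/2 ≈ 4.618 or r = 7/2 - √(5)/2 ≈ 2.382.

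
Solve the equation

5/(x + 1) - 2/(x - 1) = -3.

Multiply both sides by (x + 1)(x - 1):
5(x - 1) - 2(x + 1) = -3(x + 1)(x - 1).
Expand and collect terms: -3x^2 - 3x + 10 = 0.
By the quadratic formula, x = (3 +/- sqrt(129)) / -6, so x ~= -2.393 or x ~= 1.393.
Neither value makes a denominator zero (x != -1, x != 1), so both are valid.

x = -2.393 or x = 1.393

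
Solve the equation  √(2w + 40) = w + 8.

w = -2

Square both sides: 2w + 40 = (w + 8)².
Expand and rearrange: w² + 14w + 24 = 0.
Solving gives w = -2 or w = -12.
Check each candidate in the original equation:
  w = -2: √(36) = 6, while w + 8 = 6 — valid.
  w = -12: √(16) = 4, while w + 8 = -4 — extraneous.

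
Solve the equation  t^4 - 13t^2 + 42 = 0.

t = -2.6458 or t = -2.4495 or t = 2.4495 or t = 2.6458

Let u = t^2. The equation becomes u^2 - 13u + 42 = 0.
Factor: (u - 7)(u - 6) = 0, so u = 7 or u = 6.
t^2 = 7 gives t = +/-sqrt(7) ~= +/-2.6458.
t^2 = 6 gives t = +/-sqrt(6) ~= +/-2.4495.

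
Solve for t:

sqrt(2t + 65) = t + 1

t = 8

Square both sides: 2t + 65 = (t + 1)^2.
Expand and rearrange: t^2 - 64 = 0.
Solving gives t = 8 or t = -8.
Check each candidate in the original equation:
  t = 8: sqrt(81) = 9, while t + 1 = 9 — valid.
  t = -8: sqrt(49) = 7, while t + 1 = -7 — extraneous.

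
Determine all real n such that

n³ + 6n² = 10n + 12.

n = -7.1623 or n = -0.8377 or n = 2

Rearrange: n³ + 6n² - 10n - 12 = 0.
Possible rational roots are divisors of -12. Testing n = 2 gives 0, so (n - 2) is a factor.
Divide: n³ + 6n² - 10n - 12 = (n - 2)(n² + 8n + 6).
Apply the quadratic formula to n² + 8n + 6 = 0: n = (-8 ± √40)/2, i.e. n ≈ -0.8377 or n ≈ -7.1623.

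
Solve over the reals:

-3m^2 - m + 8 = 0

Discriminant: (-1)^2 - 4*(-3)*8 = 97.
Quadratic formula: m = (1 +/- sqrt(97)) / (-6).
So m = -sqrt(97)/6 - 1/6 ~= -1.8081 or m = -1/6 + sqrt(97)/6 ~= 1.4748.

m = -1.8081 or m = 1.4748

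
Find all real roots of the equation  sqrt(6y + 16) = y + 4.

Square both sides: 6y + 16 = (y + 4)^2.
Expand and rearrange: y^2 + 2y = 0.
Solving gives y = 0 or y = -2.
Check each candidate in the original equation:
  y = 0: sqrt(16) = 4, while y + 4 = 4 — valid.
  y = -2: sqrt(4) = 2, while y + 4 = 2 — valid.

y = -2 or y = 0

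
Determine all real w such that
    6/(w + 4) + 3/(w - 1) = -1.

w = -11.831 or w = -0.169

Multiply both sides by (w + 4)(w - 1):
6(w - 1) + 3(w + 4) = -(w + 4)(w - 1).
Expand and collect terms: -w² - 12w - 2 = 0.
By the quadratic formula, w = (12 ± √136) / -2, so w ≈ -11.831 or w ≈ -0.169.
Neither value makes a denominator zero (w ≠ -4, w ≠ 1), so both are valid.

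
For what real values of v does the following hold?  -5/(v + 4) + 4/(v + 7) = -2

Multiply both sides by (v + 4)(v + 7):
-5(v + 7) + 4(v + 4) = -2(v + 4)(v + 7).
Expand and collect terms: -2v² - 21v - 37 = 0.
By the quadratic formula, v = (21 ± √145) / -4, so v ≈ -8.2604 or v ≈ -2.2396.
Neither value makes a denominator zero (v ≠ -4, v ≠ -7), so both are valid.

v = -8.2604 or v = -2.2396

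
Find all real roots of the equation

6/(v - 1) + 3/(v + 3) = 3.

v = -2.3723 or v = 3.3723

Multiply both sides by (v - 1)(v + 3):
6(v + 3) + 3(v - 1) = 3(v - 1)(v + 3).
Expand and collect terms: 3v^2 - 3v - 24 = 0.
By the quadratic formula, v = (3 +/- sqrt(297)) / 6, so v ~= 3.3723 or v ~= -2.3723.
Neither value makes a denominator zero (v != 1, v != -3), so both are valid.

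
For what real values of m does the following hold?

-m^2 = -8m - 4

Rearrange to standard form: -m^2 + 8m + 4 = 0.
Discriminant: (8)^2 - 4*(-1)*4 = 80.
Quadratic formula: m = (-8 +/- sqrt(80)) / (-2).
So m = 4 - 2*sqrt(5) ~= -0.4721 or m = 4 + 2*sqrt(5) ~= 8.4721.

m = -0.4721 or m = 8.4721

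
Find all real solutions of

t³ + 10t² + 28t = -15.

Rearrange: t³ + 10t² + 28t + 15 = 0.
Possible rational roots are divisors of 15. Testing t = -5 gives 0, so (t + 5) is a factor.
Divide: t³ + 10t² + 28t + 15 = (t + 5)(t² + 5t + 3).
Apply the quadratic formula to t² + 5t + 3 = 0: t = (-5 ± √13)/2, i.e. t ≈ -0.6972 or t ≈ -4.3028.

t = -5 or t = -4.3028 or t = -0.6972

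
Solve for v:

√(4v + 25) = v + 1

v = 6

Square both sides: 4v + 25 = (v + 1)².
Expand and rearrange: v² - 2v - 24 = 0.
Solving gives v = 6 or v = -4.
Check each candidate in the original equation:
  v = 6: √(49) = 7, while v + 1 = 7 — valid.
  v = -4: √(9) = 3, while v + 1 = -3 — extraneous.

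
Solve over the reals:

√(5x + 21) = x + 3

Square both sides: 5x + 21 = (x + 3)².
Expand and rearrange: x² + x - 12 = 0.
Solving gives x = 3 or x = -4.
Check each candidate in the original equation:
  x = 3: √(36) = 6, while x + 3 = 6 — valid.
  x = -4: √(1) = 1, while x + 3 = -1 — extraneous.

x = 3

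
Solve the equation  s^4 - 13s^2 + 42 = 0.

s = -2.6458 or s = -2.4495 or s = 2.4495 or s = 2.6458

Let u = s^2. The equation becomes u^2 - 13u + 42 = 0.
Factor: (u - 6)(u - 7) = 0, so u = 6 or u = 7.
s^2 = 6 gives s = +/-sqrt(6) ~= +/-2.4495.
s^2 = 7 gives s = +/-sqrt(7) ~= +/-2.6458.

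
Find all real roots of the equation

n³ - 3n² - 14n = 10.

Rearrange: n³ - 3n² - 14n - 10 = 0.
Possible rational roots are divisors of -10. Testing n = -1 gives 0, so (n + 1) is a factor.
Divide: n³ - 3n² - 14n - 10 = (n + 1)(n² - 4n - 10).
Apply the quadratic formula to n² - 4n - 10 = 0: n = (4 ± √56)/2, i.e. n ≈ 5.7417 or n ≈ -1.7417.

n = -1.7417 or n = -1 or n = 5.7417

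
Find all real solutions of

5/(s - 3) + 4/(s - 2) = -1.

s = -6.4721 or s = 2.4721

Multiply both sides by (s - 3)(s - 2):
5(s - 2) + 4(s - 3) = -(s - 3)(s - 2).
Expand and collect terms: -s² - 4s + 16 = 0.
By the quadratic formula, s = (4 ± √80) / -2, so s ≈ -6.4721 or s ≈ 2.4721.
Neither value makes a denominator zero (s ≠ 3, s ≠ 2), so both are valid.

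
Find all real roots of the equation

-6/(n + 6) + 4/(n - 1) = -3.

Multiply both sides by (n + 6)(n - 1):
-6(n - 1) + 4(n + 6) = -3(n + 6)(n - 1).
Expand and collect terms: -3n^2 - 13n - 12 = 0.
Factor or apply the quadratic formula: n = -3 or n = -1.3333.
Neither value makes a denominator zero (n != -6, n != 1), so both are valid.

n = -3 or n = -1.3333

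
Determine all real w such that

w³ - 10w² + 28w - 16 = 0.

Possible rational roots are divisors of -16. Testing w = 4 gives 0, so (w - 4) is a factor.
Divide: w³ - 10w² + 28w - 16 = (w - 4)(w² - 6w + 4).
Apply the quadratic formula to w² - 6w + 4 = 0: w = (6 ± √20)/2, i.e. w ≈ 5.2361 or w ≈ 0.7639.

w = 0.7639 or w = 4 or w = 5.2361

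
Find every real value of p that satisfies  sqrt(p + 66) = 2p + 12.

Square both sides: p + 66 = (2p + 12)^2.
Expand and rearrange: 4p^2 + 47p + 78 = 0.
Solving gives p = -2 or p = -9.75.
Check each candidate in the original equation:
  p = -2: sqrt(64) = 8, while 2p + 12 = 8 — valid.
  p = -9.75: sqrt(56.25) = 7.5, while 2p + 12 = -7.5 — extraneous.

p = -2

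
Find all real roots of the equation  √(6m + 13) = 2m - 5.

Square both sides: 6m + 13 = (2m - 5)².
Expand and rearrange: 4m² - 26m + 12 = 0.
Solving gives m = 6 or m = 0.5.
Check each candidate in the original equation:
  m = 6: √(49) = 7, while 2m - 5 = 7 — valid.
  m = 0.5: √(16) = 4, while 2m - 5 = -4 — extraneous.

m = 6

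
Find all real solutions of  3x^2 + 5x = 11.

Rearrange to standard form: 3x^2 + 5x - 11 = 0.
Discriminant: (5)^2 - 4*3*(-11) = 157.
Quadratic formula: x = (-5 +/- sqrt(157)) / 6.
So x = -5/6 + sqrt(157)/6 ~= 1.255 or x = -sqrt(157)/6 - 5/6 ~= -2.9217.

x = -2.9217 or x = 1.255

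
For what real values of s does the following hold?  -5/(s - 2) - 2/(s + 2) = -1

Multiply both sides by (s - 2)(s + 2):
-5(s + 2) - 2(s - 2) = -(s - 2)(s + 2).
Expand and collect terms: -s^2 + 7s + 10 = 0.
By the quadratic formula, s = (-7 +/- sqrt(89)) / -2, so s ~= -1.217 or s ~= 8.217.
Neither value makes a denominator zero (s != 2, s != -2), so both are valid.

s = -1.217 or s = 8.217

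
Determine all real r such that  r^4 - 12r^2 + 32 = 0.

Let u = r^2. The equation becomes u^2 - 12u + 32 = 0.
Factor: (u - 4)(u - 8) = 0, so u = 4 or u = 8.
r^2 = 4 gives r = +/-2.
r^2 = 8 gives r = +/-2*sqrt(2) ~= +/-2.8284.

r = -2.8284 or r = -2 or r = 2 or r = 2.8284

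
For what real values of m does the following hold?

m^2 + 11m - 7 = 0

Discriminant: (11)^2 - 4*1*(-7) = 149.
Quadratic formula: m = (-11 +/- sqrt(149)) / 2.
So m = -11/2 + sqrt(149)/2 ~= 0.6033 or m = -sqrt(149)/2 - 11/2 ~= -11.6033.

m = -11.6033 or m = 0.6033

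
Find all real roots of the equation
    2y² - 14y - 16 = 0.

y = -1 or y = 8

Factor: 2(y - 8)(y + 1) = 0.
So y = 8 or y = -1.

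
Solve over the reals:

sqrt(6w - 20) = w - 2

w = 4 or w = 6

Square both sides: 6w - 20 = (w - 2)^2.
Expand and rearrange: w^2 - 10w + 24 = 0.
Solving gives w = 6 or w = 4.
Check each candidate in the original equation:
  w = 6: sqrt(16) = 4, while w - 2 = 4 — valid.
  w = 4: sqrt(4) = 2, while w - 2 = 2 — valid.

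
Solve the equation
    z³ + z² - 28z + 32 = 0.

Possible rational roots are divisors of 32. Testing z = 4 gives 0, so (z - 4) is a factor.
Divide: z³ + z² - 28z + 32 = (z - 4)(z² + 5z - 8).
Apply the quadratic formula to z² + 5z - 8 = 0: z = (-5 ± √57)/2, i.e. z ≈ 1.2749 or z ≈ -6.2749.

z = -6.2749 or z = 1.2749 or z = 4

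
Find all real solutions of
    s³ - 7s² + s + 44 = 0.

Possible rational roots are divisors of 44. Testing s = 4 gives 0, so (s - 4) is a factor.
Divide: s³ - 7s² + s + 44 = (s - 4)(s² - 3s - 11).
Apply the quadratic formula to s² - 3s - 11 = 0: s = (3 ± √53)/2, i.e. s ≈ 5.1401 or s ≈ -2.1401.

s = -2.1401 or s = 4 or s = 5.1401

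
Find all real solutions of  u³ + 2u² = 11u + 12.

u = -4 or u = -1 or u = 3

Rearrange: u³ + 2u² - 11u - 12 = 0.
Possible rational roots are divisors of -12. Testing u = 3 gives 0, so (u - 3) is a factor.
Divide: u³ + 2u² - 11u - 12 = (u - 3)(u² + 5u + 4).
Factor the quadratic: u = -1 or u = -4.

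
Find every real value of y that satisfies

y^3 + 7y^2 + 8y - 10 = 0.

Possible rational roots are divisors of -10. Testing y = -5 gives 0, so (y + 5) is a factor.
Divide: y^3 + 7y^2 + 8y - 10 = (y + 5)(y^2 + 2y - 2).
Apply the quadratic formula to y^2 + 2y - 2 = 0: y = (-2 +/- sqrt(12))/2, i.e. y ~= 0.7321 or y ~= -2.7321.

y = -5 or y = -2.7321 or y = 0.7321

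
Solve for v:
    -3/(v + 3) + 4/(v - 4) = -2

Multiply both sides by (v + 3)(v - 4):
-3(v - 4) + 4(v + 3) = -2(v + 3)(v - 4).
Expand and collect terms: -2v^2 + v = 0.
Factor or apply the quadratic formula: v = 0 or v = 0.5.
Neither value makes a denominator zero (v != -3, v != 4), so both are valid.

v = 0 or v = 0.5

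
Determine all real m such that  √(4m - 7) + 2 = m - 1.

Isolate the radical: √(4m - 7) = m - 3.
Square both sides: 4m - 7 = (m - 3)².
Expand and rearrange: m² - 10m + 16 = 0.
Solving gives m = 8 or m = 2.
Check each candidate in the original equation:
  m = 8: √(25) = 5, while m - 3 = 5 — valid.
  m = 2: √(1) = 1, while m - 3 = -1 — extraneous.

m = 8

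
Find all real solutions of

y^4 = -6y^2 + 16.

y = -1.4142 or y = 1.4142

Let u = y^2. The equation becomes u^2 + 6u - 16 = 0.
Factor: (u + 8)(u - 2) = 0, so u = -8 or u = 2.
y^2 = -8 < 0 has no real solution.
y^2 = 2 gives y = +/-sqrt(2) ~= +/-1.4142.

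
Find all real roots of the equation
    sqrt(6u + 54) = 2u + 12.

u = -3

Square both sides: 6u + 54 = (2u + 12)^2.
Expand and rearrange: 4u^2 + 42u + 90 = 0.
Solving gives u = -3 or u = -7.5.
Check each candidate in the original equation:
  u = -3: sqrt(36) = 6, while 2u + 12 = 6 — valid.
  u = -7.5: sqrt(9) = 3, while 2u + 12 = -3 — extraneous.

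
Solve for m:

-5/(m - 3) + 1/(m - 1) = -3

m = 0.8107 or m = 4.5226

Multiply both sides by (m - 3)(m - 1):
-5(m - 1) + (m - 3) = -3(m - 3)(m - 1).
Expand and collect terms: -3m² + 16m - 11 = 0.
By the quadratic formula, m = (-16 ± √124) / -6, so m ≈ 0.8107 or m ≈ 4.5226.
Neither value makes a denominator zero (m ≠ 3, m ≠ 1), so both are valid.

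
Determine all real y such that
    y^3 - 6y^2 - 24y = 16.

Rearrange: y^3 - 6y^2 - 24y - 16 = 0.
Possible rational roots are divisors of -16. Testing y = -2 gives 0, so (y + 2) is a factor.
Divide: y^3 - 6y^2 - 24y - 16 = (y + 2)(y^2 - 8y - 8).
Apply the quadratic formula to y^2 - 8y - 8 = 0: y = (8 +/- sqrt(96))/2, i.e. y ~= 8.899 or y ~= -0.899.

y = -2 or y = -0.899 or y = 8.899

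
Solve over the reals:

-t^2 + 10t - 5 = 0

t = 0.5279 or t = 9.4721

Discriminant: (10)^2 - 4*(-1)*(-5) = 80.
Quadratic formula: t = (-10 +/- sqrt(80)) / (-2).
So t = 5 - 2*sqrt(5) ~= 0.5279 or t = 2*sqrt(5) + 5 ~= 9.4721.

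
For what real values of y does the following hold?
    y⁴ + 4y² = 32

y = -2 or y = 2

Let u = y². The equation becomes u² + 4u - 32 = 0.
Factor: (u + 8)(u - 4) = 0, so u = -8 or u = 4.
y² = -8 < 0 has no real solution.
y² = 4 gives y = ±2.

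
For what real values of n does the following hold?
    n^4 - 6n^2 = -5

Let u = n^2. The equation becomes u^2 - 6u + 5 = 0.
Factor: (u - 1)(u - 5) = 0, so u = 1 or u = 5.
n^2 = 1 gives n = +/-1.
n^2 = 5 gives n = +/-sqrt(5) ~= +/-2.2361.

n = -2.2361 or n = -1 or n = 1 or n = 2.2361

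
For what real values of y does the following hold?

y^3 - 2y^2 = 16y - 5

Rearrange: y^3 - 2y^2 - 16y + 5 = 0.
Possible rational roots are divisors of 5. Testing y = 5 gives 0, so (y - 5) is a factor.
Divide: y^3 - 2y^2 - 16y + 5 = (y - 5)(y^2 + 3y - 1).
Apply the quadratic formula to y^2 + 3y - 1 = 0: y = (-3 +/- sqrt(13))/2, i.e. y ~= 0.3028 or y ~= -3.3028.

y = -3.3028 or y = 0.3028 or y = 5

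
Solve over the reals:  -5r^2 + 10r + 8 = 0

r = -0.6125 or r = 2.6125

Discriminant: (10)^2 - 4*(-5)*8 = 260.
Quadratic formula: r = (-10 +/- sqrt(260)) / (-10).
So r = 1 - sqrt(65)/5 ~= -0.6125 or r = 1 + sqrt(65)/5 ~= 2.6125.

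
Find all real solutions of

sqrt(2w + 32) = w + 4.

w = 2

Square both sides: 2w + 32 = (w + 4)^2.
Expand and rearrange: w^2 + 6w - 16 = 0.
Solving gives w = 2 or w = -8.
Check each candidate in the original equation:
  w = 2: sqrt(36) = 6, while w + 4 = 6 — valid.
  w = -8: sqrt(16) = 4, while w + 4 = -4 — extraneous.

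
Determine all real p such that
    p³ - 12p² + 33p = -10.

Rearrange: p³ - 12p² + 33p + 10 = 0.
Possible rational roots are divisors of 10. Testing p = 5 gives 0, so (p - 5) is a factor.
Divide: p³ - 12p² + 33p + 10 = (p - 5)(p² - 7p - 2).
Apply the quadratic formula to p² - 7p - 2 = 0: p = (7 ± √57)/2, i.e. p ≈ 7.2749 or p ≈ -0.2749.

p = -0.2749 or p = 5 or p = 7.2749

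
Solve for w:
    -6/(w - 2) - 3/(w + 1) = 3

w = -2.7321 or w = 0.7321

Multiply both sides by (w - 2)(w + 1):
-6(w + 1) - 3(w - 2) = 3(w - 2)(w + 1).
Expand and collect terms: 3w^2 + 6w - 6 = 0.
By the quadratic formula, w = (-6 +/- sqrt(108)) / 6, so w ~= 0.7321 or w ~= -2.7321.
Neither value makes a denominator zero (w != 2, w != -1), so both are valid.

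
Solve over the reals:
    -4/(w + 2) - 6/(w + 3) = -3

w = -2.4748 or w = 0.8081

Multiply both sides by (w + 2)(w + 3):
-4(w + 3) - 6(w + 2) = -3(w + 2)(w + 3).
Expand and collect terms: -3w² - 5w + 6 = 0.
By the quadratic formula, w = (5 ± √97) / -6, so w ≈ -2.4748 or w ≈ 0.8081.
Neither value makes a denominator zero (w ≠ -2, w ≠ -3), so both are valid.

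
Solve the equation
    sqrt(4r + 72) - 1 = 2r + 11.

r = -2

Isolate the radical: sqrt(4r + 72) = 2r + 12.
Square both sides: 4r + 72 = (2r + 12)^2.
Expand and rearrange: 4r^2 + 44r + 72 = 0.
Solving gives r = -2 or r = -9.
Check each candidate in the original equation:
  r = -2: sqrt(64) = 8, while 2r + 12 = 8 — valid.
  r = -9: sqrt(36) = 6, while 2r + 12 = -6 — extraneous.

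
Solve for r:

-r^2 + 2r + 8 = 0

Factor: -1(r + 2)(r - 4) = 0.
So r = -2 or r = 4.

r = -2 or r = 4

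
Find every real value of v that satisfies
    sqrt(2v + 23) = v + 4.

Square both sides: 2v + 23 = (v + 4)^2.
Expand and rearrange: v^2 + 6v - 7 = 0.
Solving gives v = 1 or v = -7.
Check each candidate in the original equation:
  v = 1: sqrt(25) = 5, while v + 4 = 5 — valid.
  v = -7: sqrt(9) = 3, while v + 4 = -3 — extraneous.

v = 1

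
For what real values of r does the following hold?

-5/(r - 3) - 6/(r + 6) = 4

Multiply both sides by (r - 3)(r + 6):
-5(r + 6) - 6(r - 3) = 4(r - 3)(r + 6).
Expand and collect terms: 4r² + 23r - 60 = 0.
By the quadratic formula, r = (-23 ± √1489) / 8, so r ≈ 1.9484 or r ≈ -7.6984.
Neither value makes a denominator zero (r ≠ 3, r ≠ -6), so both are valid.

r = -7.6984 or r = 1.9484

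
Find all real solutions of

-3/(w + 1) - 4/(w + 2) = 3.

Multiply both sides by (w + 1)(w + 2):
-3(w + 2) - 4(w + 1) = 3(w + 1)(w + 2).
Expand and collect terms: 3w² + 16w + 16 = 0.
Factor or apply the quadratic formula: w = -1.3333 or w = -4.
Neither value makes a denominator zero (w ≠ -1, w ≠ -2), so both are valid.

w = -4 or w = -1.3333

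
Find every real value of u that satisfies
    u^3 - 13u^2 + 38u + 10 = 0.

Possible rational roots are divisors of 10. Testing u = 5 gives 0, so (u - 5) is a factor.
Divide: u^3 - 13u^2 + 38u + 10 = (u - 5)(u^2 - 8u - 2).
Apply the quadratic formula to u^2 - 8u - 2 = 0: u = (8 +/- sqrt(72))/2, i.e. u ~= 8.2426 or u ~= -0.2426.

u = -0.2426 or u = 5 or u = 8.2426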